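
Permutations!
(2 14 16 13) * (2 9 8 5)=(2 14 16 13 9 8 5)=[0, 1, 14, 3, 4, 2, 6, 7, 5, 8, 10, 11, 12, 9, 16, 15, 13]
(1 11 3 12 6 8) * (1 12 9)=[0, 11, 2, 9, 4, 5, 8, 7, 12, 1, 10, 3, 6]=(1 11 3 9)(6 8 12)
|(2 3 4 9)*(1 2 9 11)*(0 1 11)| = 5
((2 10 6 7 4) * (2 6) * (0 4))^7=(0 7 6 4)(2 10)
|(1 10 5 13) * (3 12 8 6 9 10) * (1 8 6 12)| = |(1 3)(5 13 8 12 6 9 10)| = 14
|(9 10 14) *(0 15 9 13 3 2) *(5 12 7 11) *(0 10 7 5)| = 10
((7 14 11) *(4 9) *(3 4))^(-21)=(14)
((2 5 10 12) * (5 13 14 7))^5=((2 13 14 7 5 10 12))^5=(2 10 7 13 12 5 14)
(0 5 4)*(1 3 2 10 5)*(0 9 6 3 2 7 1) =(1 2 10 5 4 9 6 3 7) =[0, 2, 10, 7, 9, 4, 3, 1, 8, 6, 5]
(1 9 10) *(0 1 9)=(0 1)(9 10)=[1, 0, 2, 3, 4, 5, 6, 7, 8, 10, 9]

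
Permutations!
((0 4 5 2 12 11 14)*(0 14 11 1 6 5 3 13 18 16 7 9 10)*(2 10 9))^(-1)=(0 10 5 6 1 12 2 7 16 18 13 3 4)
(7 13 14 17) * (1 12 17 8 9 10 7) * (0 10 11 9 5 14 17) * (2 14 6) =(0 10 7 13 17 1 12)(2 14 8 5 6)(9 11) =[10, 12, 14, 3, 4, 6, 2, 13, 5, 11, 7, 9, 0, 17, 8, 15, 16, 1]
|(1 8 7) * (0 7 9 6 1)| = |(0 7)(1 8 9 6)| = 4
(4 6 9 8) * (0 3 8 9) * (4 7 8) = (9)(0 3 4 6)(7 8) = [3, 1, 2, 4, 6, 5, 0, 8, 7, 9]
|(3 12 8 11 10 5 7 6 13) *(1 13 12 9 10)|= |(1 13 3 9 10 5 7 6 12 8 11)|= 11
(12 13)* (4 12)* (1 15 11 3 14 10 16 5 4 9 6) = (1 15 11 3 14 10 16 5 4 12 13 9 6) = [0, 15, 2, 14, 12, 4, 1, 7, 8, 6, 16, 3, 13, 9, 10, 11, 5]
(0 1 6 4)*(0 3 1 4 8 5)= (0 4 3 1 6 8 5)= [4, 6, 2, 1, 3, 0, 8, 7, 5]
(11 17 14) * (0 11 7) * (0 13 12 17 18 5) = (0 11 18 5)(7 13 12 17 14) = [11, 1, 2, 3, 4, 0, 6, 13, 8, 9, 10, 18, 17, 12, 7, 15, 16, 14, 5]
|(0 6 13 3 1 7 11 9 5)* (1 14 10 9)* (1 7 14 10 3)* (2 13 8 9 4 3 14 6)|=|(14)(0 2 13 1 6 8 9 5)(3 10 4)(7 11)|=24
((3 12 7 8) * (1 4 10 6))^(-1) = (1 6 10 4)(3 8 7 12)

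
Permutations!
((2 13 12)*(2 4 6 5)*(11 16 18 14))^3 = (2 4)(5 12)(6 13)(11 14 18 16)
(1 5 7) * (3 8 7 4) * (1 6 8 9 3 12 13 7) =(1 5 4 12 13 7 6 8)(3 9) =[0, 5, 2, 9, 12, 4, 8, 6, 1, 3, 10, 11, 13, 7]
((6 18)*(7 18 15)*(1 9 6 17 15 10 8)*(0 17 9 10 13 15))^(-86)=((0 17)(1 10 8)(6 13 15 7 18 9))^(-86)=(1 10 8)(6 18 15)(7 13 9)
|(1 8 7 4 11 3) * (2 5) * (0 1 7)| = 12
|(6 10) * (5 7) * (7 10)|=4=|(5 10 6 7)|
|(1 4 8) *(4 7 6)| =|(1 7 6 4 8)| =5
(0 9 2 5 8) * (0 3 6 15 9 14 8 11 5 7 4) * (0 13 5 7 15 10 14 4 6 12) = [4, 1, 15, 12, 13, 11, 10, 6, 3, 2, 14, 7, 0, 5, 8, 9] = (0 4 13 5 11 7 6 10 14 8 3 12)(2 15 9)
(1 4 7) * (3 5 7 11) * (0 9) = [9, 4, 2, 5, 11, 7, 6, 1, 8, 0, 10, 3] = (0 9)(1 4 11 3 5 7)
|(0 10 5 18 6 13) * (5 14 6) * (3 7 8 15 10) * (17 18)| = 9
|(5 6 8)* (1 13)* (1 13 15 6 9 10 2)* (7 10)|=9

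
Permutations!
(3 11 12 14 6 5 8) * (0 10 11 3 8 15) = (0 10 11 12 14 6 5 15) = [10, 1, 2, 3, 4, 15, 5, 7, 8, 9, 11, 12, 14, 13, 6, 0]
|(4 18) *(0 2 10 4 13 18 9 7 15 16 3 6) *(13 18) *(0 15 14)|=28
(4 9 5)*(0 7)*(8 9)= (0 7)(4 8 9 5)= [7, 1, 2, 3, 8, 4, 6, 0, 9, 5]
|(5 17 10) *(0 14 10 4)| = 6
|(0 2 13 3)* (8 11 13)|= 6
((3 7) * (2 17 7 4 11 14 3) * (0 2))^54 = ((0 2 17 7)(3 4 11 14))^54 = (0 17)(2 7)(3 11)(4 14)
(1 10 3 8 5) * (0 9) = (0 9)(1 10 3 8 5) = [9, 10, 2, 8, 4, 1, 6, 7, 5, 0, 3]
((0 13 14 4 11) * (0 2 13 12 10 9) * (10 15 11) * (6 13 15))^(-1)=((0 12 6 13 14 4 10 9)(2 15 11))^(-1)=(0 9 10 4 14 13 6 12)(2 11 15)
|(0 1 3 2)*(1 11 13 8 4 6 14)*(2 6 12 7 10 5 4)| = 20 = |(0 11 13 8 2)(1 3 6 14)(4 12 7 10 5)|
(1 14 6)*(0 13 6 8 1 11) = (0 13 6 11)(1 14 8) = [13, 14, 2, 3, 4, 5, 11, 7, 1, 9, 10, 0, 12, 6, 8]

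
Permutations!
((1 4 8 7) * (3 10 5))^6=(10)(1 8)(4 7)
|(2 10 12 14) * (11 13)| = 4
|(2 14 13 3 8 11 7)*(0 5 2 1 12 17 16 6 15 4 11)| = |(0 5 2 14 13 3 8)(1 12 17 16 6 15 4 11 7)| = 63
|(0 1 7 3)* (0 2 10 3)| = |(0 1 7)(2 10 3)| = 3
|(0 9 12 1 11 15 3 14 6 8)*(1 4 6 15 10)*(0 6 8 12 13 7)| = 12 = |(0 9 13 7)(1 11 10)(3 14 15)(4 8 6 12)|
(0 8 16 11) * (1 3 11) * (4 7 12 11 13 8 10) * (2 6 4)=(0 10 2 6 4 7 12 11)(1 3 13 8 16)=[10, 3, 6, 13, 7, 5, 4, 12, 16, 9, 2, 0, 11, 8, 14, 15, 1]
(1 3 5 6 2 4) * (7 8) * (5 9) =[0, 3, 4, 9, 1, 6, 2, 8, 7, 5] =(1 3 9 5 6 2 4)(7 8)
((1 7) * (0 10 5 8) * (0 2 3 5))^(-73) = ((0 10)(1 7)(2 3 5 8))^(-73) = (0 10)(1 7)(2 8 5 3)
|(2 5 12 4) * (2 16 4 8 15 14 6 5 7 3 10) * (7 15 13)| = 22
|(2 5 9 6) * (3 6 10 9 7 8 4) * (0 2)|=|(0 2 5 7 8 4 3 6)(9 10)|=8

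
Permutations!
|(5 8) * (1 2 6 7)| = |(1 2 6 7)(5 8)| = 4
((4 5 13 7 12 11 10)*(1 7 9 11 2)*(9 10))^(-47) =((1 7 12 2)(4 5 13 10)(9 11))^(-47) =(1 7 12 2)(4 5 13 10)(9 11)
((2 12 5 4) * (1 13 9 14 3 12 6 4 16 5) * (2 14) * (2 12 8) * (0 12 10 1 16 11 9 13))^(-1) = ((0 12 16 5 11 9 10 1)(2 6 4 14 3 8))^(-1) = (0 1 10 9 11 5 16 12)(2 8 3 14 4 6)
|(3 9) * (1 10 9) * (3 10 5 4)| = |(1 5 4 3)(9 10)| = 4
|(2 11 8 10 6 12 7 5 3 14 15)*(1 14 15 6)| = 12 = |(1 14 6 12 7 5 3 15 2 11 8 10)|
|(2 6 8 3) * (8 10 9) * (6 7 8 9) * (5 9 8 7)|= |(2 5 9 8 3)(6 10)|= 10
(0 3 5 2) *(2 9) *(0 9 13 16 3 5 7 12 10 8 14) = (0 5 13 16 3 7 12 10 8 14)(2 9) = [5, 1, 9, 7, 4, 13, 6, 12, 14, 2, 8, 11, 10, 16, 0, 15, 3]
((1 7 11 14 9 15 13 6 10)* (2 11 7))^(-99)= (15)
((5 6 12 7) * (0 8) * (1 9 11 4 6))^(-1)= ((0 8)(1 9 11 4 6 12 7 5))^(-1)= (0 8)(1 5 7 12 6 4 11 9)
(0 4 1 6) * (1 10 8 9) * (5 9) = [4, 6, 2, 3, 10, 9, 0, 7, 5, 1, 8] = (0 4 10 8 5 9 1 6)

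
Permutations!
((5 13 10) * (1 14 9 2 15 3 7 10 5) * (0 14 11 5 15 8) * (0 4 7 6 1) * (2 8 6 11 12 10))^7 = ((0 14 9 8 4 7 2 6 1 12 10)(3 11 5 13 15))^7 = (0 6 8 10 2 9 12 7 14 1 4)(3 5 15 11 13)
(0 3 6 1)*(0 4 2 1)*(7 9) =(0 3 6)(1 4 2)(7 9) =[3, 4, 1, 6, 2, 5, 0, 9, 8, 7]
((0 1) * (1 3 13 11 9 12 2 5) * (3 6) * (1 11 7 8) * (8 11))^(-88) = (0 2 7)(1 12 13)(3 8 9)(5 11 6)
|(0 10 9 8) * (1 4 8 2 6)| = 8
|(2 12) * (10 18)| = 2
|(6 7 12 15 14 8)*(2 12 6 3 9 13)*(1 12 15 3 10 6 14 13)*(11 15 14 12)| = 13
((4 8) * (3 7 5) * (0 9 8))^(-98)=((0 9 8 4)(3 7 5))^(-98)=(0 8)(3 7 5)(4 9)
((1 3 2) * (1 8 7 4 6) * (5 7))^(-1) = ((1 3 2 8 5 7 4 6))^(-1) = (1 6 4 7 5 8 2 3)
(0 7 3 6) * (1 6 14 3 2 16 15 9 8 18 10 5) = (0 7 2 16 15 9 8 18 10 5 1 6)(3 14) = [7, 6, 16, 14, 4, 1, 0, 2, 18, 8, 5, 11, 12, 13, 3, 9, 15, 17, 10]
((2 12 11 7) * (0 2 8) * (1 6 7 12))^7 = ((0 2 1 6 7 8)(11 12))^7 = (0 2 1 6 7 8)(11 12)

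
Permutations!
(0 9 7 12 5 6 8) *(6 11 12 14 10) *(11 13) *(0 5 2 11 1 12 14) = [9, 12, 11, 3, 4, 13, 8, 0, 5, 7, 6, 14, 2, 1, 10] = (0 9 7)(1 12 2 11 14 10 6 8 5 13)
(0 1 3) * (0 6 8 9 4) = (0 1 3 6 8 9 4) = [1, 3, 2, 6, 0, 5, 8, 7, 9, 4]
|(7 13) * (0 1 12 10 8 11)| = 6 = |(0 1 12 10 8 11)(7 13)|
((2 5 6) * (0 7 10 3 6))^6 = (0 5 2 6 3 10 7)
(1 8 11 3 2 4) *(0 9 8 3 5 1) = (0 9 8 11 5 1 3 2 4) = [9, 3, 4, 2, 0, 1, 6, 7, 11, 8, 10, 5]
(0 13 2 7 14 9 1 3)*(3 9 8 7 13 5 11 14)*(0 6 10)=(0 5 11 14 8 7 3 6 10)(1 9)(2 13)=[5, 9, 13, 6, 4, 11, 10, 3, 7, 1, 0, 14, 12, 2, 8]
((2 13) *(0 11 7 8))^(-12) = ((0 11 7 8)(2 13))^(-12) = (13)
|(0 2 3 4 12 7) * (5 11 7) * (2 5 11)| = 8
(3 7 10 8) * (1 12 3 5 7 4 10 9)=(1 12 3 4 10 8 5 7 9)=[0, 12, 2, 4, 10, 7, 6, 9, 5, 1, 8, 11, 3]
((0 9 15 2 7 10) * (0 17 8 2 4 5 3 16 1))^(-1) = (0 1 16 3 5 4 15 9)(2 8 17 10 7)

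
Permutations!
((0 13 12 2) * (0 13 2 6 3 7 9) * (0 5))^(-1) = (0 5 9 7 3 6 12 13 2)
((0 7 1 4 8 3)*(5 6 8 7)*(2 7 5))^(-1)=((0 2 7 1 4 5 6 8 3))^(-1)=(0 3 8 6 5 4 1 7 2)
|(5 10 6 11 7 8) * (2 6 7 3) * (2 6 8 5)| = |(2 8)(3 6 11)(5 10 7)| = 6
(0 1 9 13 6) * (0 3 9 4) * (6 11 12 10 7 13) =(0 1 4)(3 9 6)(7 13 11 12 10) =[1, 4, 2, 9, 0, 5, 3, 13, 8, 6, 7, 12, 10, 11]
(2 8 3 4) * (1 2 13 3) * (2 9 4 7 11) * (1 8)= (1 9 4 13 3 7 11 2)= [0, 9, 1, 7, 13, 5, 6, 11, 8, 4, 10, 2, 12, 3]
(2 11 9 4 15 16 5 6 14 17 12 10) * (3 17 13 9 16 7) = (2 11 16 5 6 14 13 9 4 15 7 3 17 12 10) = [0, 1, 11, 17, 15, 6, 14, 3, 8, 4, 2, 16, 10, 9, 13, 7, 5, 12]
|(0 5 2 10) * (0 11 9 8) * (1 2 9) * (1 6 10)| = 12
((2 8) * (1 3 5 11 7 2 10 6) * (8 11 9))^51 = ((1 3 5 9 8 10 6)(2 11 7))^51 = (11)(1 5 8 6 3 9 10)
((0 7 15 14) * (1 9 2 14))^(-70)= (15)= ((0 7 15 1 9 2 14))^(-70)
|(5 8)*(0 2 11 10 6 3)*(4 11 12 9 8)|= |(0 2 12 9 8 5 4 11 10 6 3)|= 11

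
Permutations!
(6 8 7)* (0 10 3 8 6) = [10, 1, 2, 8, 4, 5, 6, 0, 7, 9, 3] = (0 10 3 8 7)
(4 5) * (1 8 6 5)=(1 8 6 5 4)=[0, 8, 2, 3, 1, 4, 5, 7, 6]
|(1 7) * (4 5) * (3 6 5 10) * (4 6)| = |(1 7)(3 4 10)(5 6)| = 6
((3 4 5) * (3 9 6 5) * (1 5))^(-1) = ((1 5 9 6)(3 4))^(-1) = (1 6 9 5)(3 4)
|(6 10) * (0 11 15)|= 6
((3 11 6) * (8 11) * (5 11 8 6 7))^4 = (5 11 7)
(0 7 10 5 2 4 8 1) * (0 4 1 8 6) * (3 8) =(0 7 10 5 2 1 4 6)(3 8) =[7, 4, 1, 8, 6, 2, 0, 10, 3, 9, 5]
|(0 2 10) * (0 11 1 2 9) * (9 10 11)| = 3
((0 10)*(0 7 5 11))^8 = (0 5 10 11 7)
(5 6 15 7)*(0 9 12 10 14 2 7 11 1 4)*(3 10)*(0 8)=(0 9 12 3 10 14 2 7 5 6 15 11 1 4 8)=[9, 4, 7, 10, 8, 6, 15, 5, 0, 12, 14, 1, 3, 13, 2, 11]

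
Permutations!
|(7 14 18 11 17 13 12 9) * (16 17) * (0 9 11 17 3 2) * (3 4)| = |(0 9 7 14 18 17 13 12 11 16 4 3 2)| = 13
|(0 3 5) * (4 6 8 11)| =12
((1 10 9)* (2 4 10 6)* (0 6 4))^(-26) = (0 6 2)(1 10)(4 9)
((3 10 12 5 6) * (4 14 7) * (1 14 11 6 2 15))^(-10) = (1 7 11 3 12 2)(4 6 10 5 15 14) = ((1 14 7 4 11 6 3 10 12 5 2 15))^(-10)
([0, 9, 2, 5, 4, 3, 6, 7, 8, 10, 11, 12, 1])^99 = [0, 12, 2, 5, 4, 3, 6, 7, 8, 1, 9, 10, 11]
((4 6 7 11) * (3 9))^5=(3 9)(4 6 7 11)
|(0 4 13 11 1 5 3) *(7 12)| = |(0 4 13 11 1 5 3)(7 12)| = 14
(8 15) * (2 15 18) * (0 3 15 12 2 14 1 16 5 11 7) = (0 3 15 8 18 14 1 16 5 11 7)(2 12) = [3, 16, 12, 15, 4, 11, 6, 0, 18, 9, 10, 7, 2, 13, 1, 8, 5, 17, 14]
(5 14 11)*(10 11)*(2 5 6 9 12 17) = [0, 1, 5, 3, 4, 14, 9, 7, 8, 12, 11, 6, 17, 13, 10, 15, 16, 2] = (2 5 14 10 11 6 9 12 17)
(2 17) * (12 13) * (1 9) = (1 9)(2 17)(12 13) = [0, 9, 17, 3, 4, 5, 6, 7, 8, 1, 10, 11, 13, 12, 14, 15, 16, 2]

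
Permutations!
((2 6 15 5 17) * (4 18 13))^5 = (4 13 18)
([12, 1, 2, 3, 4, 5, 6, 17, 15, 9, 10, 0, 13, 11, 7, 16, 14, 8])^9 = (0 12 13 11)(7 15)(8 14)(16 17)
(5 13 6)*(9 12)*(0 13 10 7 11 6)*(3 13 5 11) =(0 5 10 7 3 13)(6 11)(9 12) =[5, 1, 2, 13, 4, 10, 11, 3, 8, 12, 7, 6, 9, 0]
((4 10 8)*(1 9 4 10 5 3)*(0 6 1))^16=((0 6 1 9 4 5 3)(8 10))^16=(10)(0 1 4 3 6 9 5)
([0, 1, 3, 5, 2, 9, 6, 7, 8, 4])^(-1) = [0, 1, 4, 2, 9, 3, 6, 7, 8, 5]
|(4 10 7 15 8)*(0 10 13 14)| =|(0 10 7 15 8 4 13 14)| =8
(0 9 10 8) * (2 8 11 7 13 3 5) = [9, 1, 8, 5, 4, 2, 6, 13, 0, 10, 11, 7, 12, 3] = (0 9 10 11 7 13 3 5 2 8)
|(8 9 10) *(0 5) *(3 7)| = 6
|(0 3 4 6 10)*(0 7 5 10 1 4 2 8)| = 12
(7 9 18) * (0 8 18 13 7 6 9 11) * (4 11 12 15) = (0 8 18 6 9 13 7 12 15 4 11) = [8, 1, 2, 3, 11, 5, 9, 12, 18, 13, 10, 0, 15, 7, 14, 4, 16, 17, 6]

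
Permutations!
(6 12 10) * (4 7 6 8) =[0, 1, 2, 3, 7, 5, 12, 6, 4, 9, 8, 11, 10] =(4 7 6 12 10 8)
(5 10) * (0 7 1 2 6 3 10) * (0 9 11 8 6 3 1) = (0 7)(1 2 3 10 5 9 11 8 6) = [7, 2, 3, 10, 4, 9, 1, 0, 6, 11, 5, 8]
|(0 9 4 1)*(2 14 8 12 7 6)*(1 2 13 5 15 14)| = 40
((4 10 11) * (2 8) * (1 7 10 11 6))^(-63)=((1 7 10 6)(2 8)(4 11))^(-63)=(1 7 10 6)(2 8)(4 11)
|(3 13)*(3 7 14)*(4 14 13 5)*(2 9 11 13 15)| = |(2 9 11 13 7 15)(3 5 4 14)| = 12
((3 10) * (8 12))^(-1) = ((3 10)(8 12))^(-1) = (3 10)(8 12)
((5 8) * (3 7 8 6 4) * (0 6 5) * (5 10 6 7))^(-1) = ((0 7 8)(3 5 10 6 4))^(-1) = (0 8 7)(3 4 6 10 5)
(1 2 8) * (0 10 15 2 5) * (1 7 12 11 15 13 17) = [10, 5, 8, 3, 4, 0, 6, 12, 7, 9, 13, 15, 11, 17, 14, 2, 16, 1] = (0 10 13 17 1 5)(2 8 7 12 11 15)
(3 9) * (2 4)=[0, 1, 4, 9, 2, 5, 6, 7, 8, 3]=(2 4)(3 9)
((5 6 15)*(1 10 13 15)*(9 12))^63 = (1 15)(5 10)(6 13)(9 12) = ((1 10 13 15 5 6)(9 12))^63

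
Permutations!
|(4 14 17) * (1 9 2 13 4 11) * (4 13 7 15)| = |(1 9 2 7 15 4 14 17 11)| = 9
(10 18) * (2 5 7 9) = [0, 1, 5, 3, 4, 7, 6, 9, 8, 2, 18, 11, 12, 13, 14, 15, 16, 17, 10] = (2 5 7 9)(10 18)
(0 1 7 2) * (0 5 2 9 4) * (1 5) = (0 5 2 1 7 9 4) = [5, 7, 1, 3, 0, 2, 6, 9, 8, 4]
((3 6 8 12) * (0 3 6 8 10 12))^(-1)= ((0 3 8)(6 10 12))^(-1)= (0 8 3)(6 12 10)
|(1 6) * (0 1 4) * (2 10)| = 4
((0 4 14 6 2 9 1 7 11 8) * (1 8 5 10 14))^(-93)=(0 7 10 2)(1 5 6 8)(4 11 14 9)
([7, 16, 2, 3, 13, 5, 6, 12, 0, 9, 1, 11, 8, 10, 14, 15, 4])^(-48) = (1 4 10 16 13)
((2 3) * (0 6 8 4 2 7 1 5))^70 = (0 1 3 4 6 5 7 2 8)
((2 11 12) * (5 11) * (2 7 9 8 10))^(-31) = ((2 5 11 12 7 9 8 10))^(-31) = (2 5 11 12 7 9 8 10)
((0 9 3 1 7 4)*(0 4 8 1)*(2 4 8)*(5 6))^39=((0 9 3)(1 7 2 4 8)(5 6))^39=(9)(1 8 4 2 7)(5 6)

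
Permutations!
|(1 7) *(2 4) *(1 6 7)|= |(2 4)(6 7)|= 2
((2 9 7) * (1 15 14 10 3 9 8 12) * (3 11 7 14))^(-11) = ((1 15 3 9 14 10 11 7 2 8 12))^(-11) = (15)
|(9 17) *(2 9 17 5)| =|(17)(2 9 5)| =3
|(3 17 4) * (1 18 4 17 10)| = 5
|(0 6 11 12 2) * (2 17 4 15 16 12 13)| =|(0 6 11 13 2)(4 15 16 12 17)| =5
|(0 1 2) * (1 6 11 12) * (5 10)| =6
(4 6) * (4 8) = (4 6 8) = [0, 1, 2, 3, 6, 5, 8, 7, 4]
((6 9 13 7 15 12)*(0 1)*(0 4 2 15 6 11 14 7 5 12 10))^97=((0 1 4 2 15 10)(5 12 11 14 7 6 9 13))^97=(0 1 4 2 15 10)(5 12 11 14 7 6 9 13)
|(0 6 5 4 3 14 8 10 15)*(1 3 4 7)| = 10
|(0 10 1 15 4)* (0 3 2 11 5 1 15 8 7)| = 11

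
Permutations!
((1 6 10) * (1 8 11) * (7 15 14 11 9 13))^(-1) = (1 11 14 15 7 13 9 8 10 6)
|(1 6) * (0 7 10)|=|(0 7 10)(1 6)|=6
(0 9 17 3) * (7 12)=(0 9 17 3)(7 12)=[9, 1, 2, 0, 4, 5, 6, 12, 8, 17, 10, 11, 7, 13, 14, 15, 16, 3]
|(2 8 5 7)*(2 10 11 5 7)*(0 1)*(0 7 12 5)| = |(0 1 7 10 11)(2 8 12 5)| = 20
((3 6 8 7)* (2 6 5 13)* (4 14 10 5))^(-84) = (2 14 8 5 3)(4 6 10 7 13)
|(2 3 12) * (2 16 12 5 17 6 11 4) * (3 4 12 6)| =12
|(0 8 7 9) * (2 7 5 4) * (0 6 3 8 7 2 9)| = |(0 7)(3 8 5 4 9 6)| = 6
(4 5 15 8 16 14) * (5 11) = (4 11 5 15 8 16 14) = [0, 1, 2, 3, 11, 15, 6, 7, 16, 9, 10, 5, 12, 13, 4, 8, 14]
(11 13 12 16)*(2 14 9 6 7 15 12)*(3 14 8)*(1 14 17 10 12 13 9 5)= [0, 14, 8, 17, 4, 1, 7, 15, 3, 6, 12, 9, 16, 2, 5, 13, 11, 10]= (1 14 5)(2 8 3 17 10 12 16 11 9 6 7 15 13)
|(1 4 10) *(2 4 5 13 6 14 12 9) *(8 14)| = |(1 5 13 6 8 14 12 9 2 4 10)| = 11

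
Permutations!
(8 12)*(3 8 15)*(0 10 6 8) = (0 10 6 8 12 15 3) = [10, 1, 2, 0, 4, 5, 8, 7, 12, 9, 6, 11, 15, 13, 14, 3]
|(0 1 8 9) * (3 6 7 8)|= |(0 1 3 6 7 8 9)|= 7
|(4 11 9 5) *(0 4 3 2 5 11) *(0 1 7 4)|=|(1 7 4)(2 5 3)(9 11)|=6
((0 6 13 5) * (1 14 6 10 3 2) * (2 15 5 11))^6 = (0 10 3 15 5)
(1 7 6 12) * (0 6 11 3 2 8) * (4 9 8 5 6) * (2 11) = [4, 7, 5, 11, 9, 6, 12, 2, 0, 8, 10, 3, 1] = (0 4 9 8)(1 7 2 5 6 12)(3 11)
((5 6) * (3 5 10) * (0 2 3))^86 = (0 3 6)(2 5 10)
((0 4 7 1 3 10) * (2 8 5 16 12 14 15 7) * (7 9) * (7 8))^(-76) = ((0 4 2 7 1 3 10)(5 16 12 14 15 9 8))^(-76) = (0 4 2 7 1 3 10)(5 16 12 14 15 9 8)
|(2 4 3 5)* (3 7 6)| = 6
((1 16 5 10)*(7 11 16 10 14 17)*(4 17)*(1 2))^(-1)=(1 2 10)(4 14 5 16 11 7 17)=((1 10 2)(4 17 7 11 16 5 14))^(-1)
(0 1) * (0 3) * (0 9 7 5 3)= [1, 0, 2, 9, 4, 3, 6, 5, 8, 7]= (0 1)(3 9 7 5)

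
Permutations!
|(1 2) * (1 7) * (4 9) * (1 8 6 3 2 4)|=15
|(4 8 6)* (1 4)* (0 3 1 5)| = |(0 3 1 4 8 6 5)| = 7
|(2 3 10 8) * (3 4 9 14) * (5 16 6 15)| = 28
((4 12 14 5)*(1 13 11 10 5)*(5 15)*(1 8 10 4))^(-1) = ((1 13 11 4 12 14 8 10 15 5))^(-1) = (1 5 15 10 8 14 12 4 11 13)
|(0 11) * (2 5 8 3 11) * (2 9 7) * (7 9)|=7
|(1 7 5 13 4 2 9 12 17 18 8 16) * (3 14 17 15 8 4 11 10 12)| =|(1 7 5 13 11 10 12 15 8 16)(2 9 3 14 17 18 4)| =70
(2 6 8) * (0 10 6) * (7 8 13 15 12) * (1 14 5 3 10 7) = [7, 14, 0, 10, 4, 3, 13, 8, 2, 9, 6, 11, 1, 15, 5, 12] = (0 7 8 2)(1 14 5 3 10 6 13 15 12)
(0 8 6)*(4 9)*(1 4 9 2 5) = (9)(0 8 6)(1 4 2 5) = [8, 4, 5, 3, 2, 1, 0, 7, 6, 9]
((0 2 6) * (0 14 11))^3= ((0 2 6 14 11))^3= (0 14 2 11 6)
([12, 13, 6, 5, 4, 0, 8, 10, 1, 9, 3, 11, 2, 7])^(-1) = [5, 8, 12, 10, 4, 3, 2, 13, 6, 9, 7, 11, 0, 1]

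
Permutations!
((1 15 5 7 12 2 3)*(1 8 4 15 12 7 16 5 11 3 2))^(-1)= ((1 12)(3 8 4 15 11)(5 16))^(-1)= (1 12)(3 11 15 4 8)(5 16)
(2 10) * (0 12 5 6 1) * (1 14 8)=(0 12 5 6 14 8 1)(2 10)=[12, 0, 10, 3, 4, 6, 14, 7, 1, 9, 2, 11, 5, 13, 8]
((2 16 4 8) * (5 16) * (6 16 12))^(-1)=(2 8 4 16 6 12 5)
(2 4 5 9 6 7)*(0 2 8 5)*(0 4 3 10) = (0 2 3 10)(5 9 6 7 8) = [2, 1, 3, 10, 4, 9, 7, 8, 5, 6, 0]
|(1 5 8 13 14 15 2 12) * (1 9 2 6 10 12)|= 11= |(1 5 8 13 14 15 6 10 12 9 2)|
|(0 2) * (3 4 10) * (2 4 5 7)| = 7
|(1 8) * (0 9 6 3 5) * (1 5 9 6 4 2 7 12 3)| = |(0 6 1 8 5)(2 7 12 3 9 4)| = 30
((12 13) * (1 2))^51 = (1 2)(12 13)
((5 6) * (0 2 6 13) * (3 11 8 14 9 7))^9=(0 13 5 6 2)(3 14)(7 8)(9 11)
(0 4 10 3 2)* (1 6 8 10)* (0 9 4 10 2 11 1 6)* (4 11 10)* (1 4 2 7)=[2, 0, 9, 10, 6, 5, 8, 1, 7, 11, 3, 4]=(0 2 9 11 4 6 8 7 1)(3 10)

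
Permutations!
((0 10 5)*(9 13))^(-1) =((0 10 5)(9 13))^(-1) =(0 5 10)(9 13)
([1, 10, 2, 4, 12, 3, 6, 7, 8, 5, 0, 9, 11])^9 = [0, 1, 2, 11, 9, 12, 6, 7, 8, 4, 10, 3, 5]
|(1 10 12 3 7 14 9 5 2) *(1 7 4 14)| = |(1 10 12 3 4 14 9 5 2 7)| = 10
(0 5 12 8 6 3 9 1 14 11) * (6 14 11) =(0 5 12 8 14 6 3 9 1 11) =[5, 11, 2, 9, 4, 12, 3, 7, 14, 1, 10, 0, 8, 13, 6]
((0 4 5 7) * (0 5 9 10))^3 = (0 10 9 4)(5 7)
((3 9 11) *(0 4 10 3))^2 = (0 10 9)(3 11 4)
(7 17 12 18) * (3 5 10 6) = (3 5 10 6)(7 17 12 18) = [0, 1, 2, 5, 4, 10, 3, 17, 8, 9, 6, 11, 18, 13, 14, 15, 16, 12, 7]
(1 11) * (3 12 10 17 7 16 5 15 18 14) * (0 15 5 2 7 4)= [15, 11, 7, 12, 0, 5, 6, 16, 8, 9, 17, 1, 10, 13, 3, 18, 2, 4, 14]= (0 15 18 14 3 12 10 17 4)(1 11)(2 7 16)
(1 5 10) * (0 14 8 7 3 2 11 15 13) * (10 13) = (0 14 8 7 3 2 11 15 10 1 5 13) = [14, 5, 11, 2, 4, 13, 6, 3, 7, 9, 1, 15, 12, 0, 8, 10]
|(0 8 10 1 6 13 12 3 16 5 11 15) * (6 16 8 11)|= 9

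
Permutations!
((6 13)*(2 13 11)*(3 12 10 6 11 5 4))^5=(2 11 13)(3 4 5 6 10 12)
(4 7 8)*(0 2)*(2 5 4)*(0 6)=(0 5 4 7 8 2 6)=[5, 1, 6, 3, 7, 4, 0, 8, 2]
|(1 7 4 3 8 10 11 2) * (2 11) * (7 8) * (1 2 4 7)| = 5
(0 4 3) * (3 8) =(0 4 8 3) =[4, 1, 2, 0, 8, 5, 6, 7, 3]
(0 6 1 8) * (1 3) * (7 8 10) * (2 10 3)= (0 6 2 10 7 8)(1 3)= [6, 3, 10, 1, 4, 5, 2, 8, 0, 9, 7]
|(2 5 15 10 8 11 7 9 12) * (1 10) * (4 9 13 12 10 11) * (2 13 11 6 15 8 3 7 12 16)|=|(1 6 15)(2 5 8 4 9 10 3 7 11 12 13 16)|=12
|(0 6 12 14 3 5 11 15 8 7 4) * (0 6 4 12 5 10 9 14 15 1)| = |(0 4 6 5 11 1)(3 10 9 14)(7 12 15 8)| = 12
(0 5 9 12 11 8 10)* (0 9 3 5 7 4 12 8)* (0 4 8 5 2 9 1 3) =(0 7 8 10 1 3 2 9 5)(4 12 11) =[7, 3, 9, 2, 12, 0, 6, 8, 10, 5, 1, 4, 11]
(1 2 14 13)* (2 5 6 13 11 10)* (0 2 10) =[2, 5, 14, 3, 4, 6, 13, 7, 8, 9, 10, 0, 12, 1, 11] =(0 2 14 11)(1 5 6 13)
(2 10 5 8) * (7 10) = (2 7 10 5 8) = [0, 1, 7, 3, 4, 8, 6, 10, 2, 9, 5]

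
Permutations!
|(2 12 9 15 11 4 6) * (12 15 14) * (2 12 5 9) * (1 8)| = |(1 8)(2 15 11 4 6 12)(5 9 14)| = 6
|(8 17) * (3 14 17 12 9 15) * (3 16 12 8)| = 12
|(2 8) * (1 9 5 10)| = 4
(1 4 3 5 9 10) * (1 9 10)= [0, 4, 2, 5, 3, 10, 6, 7, 8, 1, 9]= (1 4 3 5 10 9)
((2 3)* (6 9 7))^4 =(6 9 7)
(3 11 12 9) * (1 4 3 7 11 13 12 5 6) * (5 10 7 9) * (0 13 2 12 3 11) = (0 13 3 2 12 5 6 1 4 11 10 7) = [13, 4, 12, 2, 11, 6, 1, 0, 8, 9, 7, 10, 5, 3]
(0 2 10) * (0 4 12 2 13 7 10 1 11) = [13, 11, 1, 3, 12, 5, 6, 10, 8, 9, 4, 0, 2, 7] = (0 13 7 10 4 12 2 1 11)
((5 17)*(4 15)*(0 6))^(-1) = ((0 6)(4 15)(5 17))^(-1) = (0 6)(4 15)(5 17)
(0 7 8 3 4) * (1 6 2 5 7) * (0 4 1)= (1 6 2 5 7 8 3)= [0, 6, 5, 1, 4, 7, 2, 8, 3]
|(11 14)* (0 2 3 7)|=4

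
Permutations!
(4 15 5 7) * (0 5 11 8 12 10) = [5, 1, 2, 3, 15, 7, 6, 4, 12, 9, 0, 8, 10, 13, 14, 11] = (0 5 7 4 15 11 8 12 10)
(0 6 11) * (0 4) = [6, 1, 2, 3, 0, 5, 11, 7, 8, 9, 10, 4] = (0 6 11 4)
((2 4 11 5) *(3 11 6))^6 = ((2 4 6 3 11 5))^6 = (11)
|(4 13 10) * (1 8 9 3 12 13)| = |(1 8 9 3 12 13 10 4)| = 8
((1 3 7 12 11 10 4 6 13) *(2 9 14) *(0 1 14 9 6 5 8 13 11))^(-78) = ((0 1 3 7 12)(2 6 11 10 4 5 8 13 14))^(-78) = (0 3 12 1 7)(2 10 8)(4 13 6)(5 14 11)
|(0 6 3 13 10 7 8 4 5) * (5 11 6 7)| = 10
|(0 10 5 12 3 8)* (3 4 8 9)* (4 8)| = 10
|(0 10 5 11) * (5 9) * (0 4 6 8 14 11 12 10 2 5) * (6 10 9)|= 30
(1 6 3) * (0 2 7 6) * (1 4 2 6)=(0 6 3 4 2 7 1)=[6, 0, 7, 4, 2, 5, 3, 1]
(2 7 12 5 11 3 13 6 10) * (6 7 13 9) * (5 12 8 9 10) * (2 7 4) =(2 13 4)(3 10 7 8 9 6 5 11) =[0, 1, 13, 10, 2, 11, 5, 8, 9, 6, 7, 3, 12, 4]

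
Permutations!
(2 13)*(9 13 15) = (2 15 9 13) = [0, 1, 15, 3, 4, 5, 6, 7, 8, 13, 10, 11, 12, 2, 14, 9]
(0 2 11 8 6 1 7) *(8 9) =(0 2 11 9 8 6 1 7) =[2, 7, 11, 3, 4, 5, 1, 0, 6, 8, 10, 9]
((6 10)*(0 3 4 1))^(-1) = ((0 3 4 1)(6 10))^(-1) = (0 1 4 3)(6 10)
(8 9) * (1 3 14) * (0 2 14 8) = (0 2 14 1 3 8 9) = [2, 3, 14, 8, 4, 5, 6, 7, 9, 0, 10, 11, 12, 13, 1]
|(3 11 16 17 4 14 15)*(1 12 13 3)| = 10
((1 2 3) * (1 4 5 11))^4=(1 5 3)(2 11 4)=((1 2 3 4 5 11))^4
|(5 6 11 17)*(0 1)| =|(0 1)(5 6 11 17)| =4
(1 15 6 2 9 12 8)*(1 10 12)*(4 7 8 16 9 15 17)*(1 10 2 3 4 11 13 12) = (1 17 11 13 12 16 9 10)(2 15 6 3 4 7 8) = [0, 17, 15, 4, 7, 5, 3, 8, 2, 10, 1, 13, 16, 12, 14, 6, 9, 11]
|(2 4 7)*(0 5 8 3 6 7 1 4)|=|(0 5 8 3 6 7 2)(1 4)|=14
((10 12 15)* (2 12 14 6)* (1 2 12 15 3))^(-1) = (1 3 12 6 14 10 15 2)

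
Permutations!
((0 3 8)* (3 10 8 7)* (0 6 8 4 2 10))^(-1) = ((2 10 4)(3 7)(6 8))^(-1) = (2 4 10)(3 7)(6 8)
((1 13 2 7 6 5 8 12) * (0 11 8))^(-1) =((0 11 8 12 1 13 2 7 6 5))^(-1) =(0 5 6 7 2 13 1 12 8 11)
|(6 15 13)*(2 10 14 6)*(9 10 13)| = 10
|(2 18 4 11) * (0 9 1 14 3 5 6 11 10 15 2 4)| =13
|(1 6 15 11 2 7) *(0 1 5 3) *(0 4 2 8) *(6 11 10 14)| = |(0 1 11 8)(2 7 5 3 4)(6 15 10 14)| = 20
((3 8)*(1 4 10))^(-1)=((1 4 10)(3 8))^(-1)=(1 10 4)(3 8)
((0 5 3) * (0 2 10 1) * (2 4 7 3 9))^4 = (0 10 9)(1 2 5)(3 4 7)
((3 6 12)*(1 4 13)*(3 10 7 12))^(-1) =(1 13 4)(3 6)(7 10 12) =((1 4 13)(3 6)(7 12 10))^(-1)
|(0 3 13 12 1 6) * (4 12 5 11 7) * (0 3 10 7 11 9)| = |(0 10 7 4 12 1 6 3 13 5 9)| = 11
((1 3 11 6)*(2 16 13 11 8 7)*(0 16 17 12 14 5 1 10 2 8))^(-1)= ((0 16 13 11 6 10 2 17 12 14 5 1 3)(7 8))^(-1)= (0 3 1 5 14 12 17 2 10 6 11 13 16)(7 8)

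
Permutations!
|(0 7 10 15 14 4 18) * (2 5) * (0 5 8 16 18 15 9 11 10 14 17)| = |(0 7 14 4 15 17)(2 8 16 18 5)(9 11 10)| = 30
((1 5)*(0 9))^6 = ((0 9)(1 5))^6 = (9)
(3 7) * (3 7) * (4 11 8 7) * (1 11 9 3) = (1 11 8 7 4 9 3) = [0, 11, 2, 1, 9, 5, 6, 4, 7, 3, 10, 8]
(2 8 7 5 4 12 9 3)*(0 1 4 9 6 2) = (0 1 4 12 6 2 8 7 5 9 3) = [1, 4, 8, 0, 12, 9, 2, 5, 7, 3, 10, 11, 6]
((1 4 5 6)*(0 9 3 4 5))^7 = ((0 9 3 4)(1 5 6))^7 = (0 4 3 9)(1 5 6)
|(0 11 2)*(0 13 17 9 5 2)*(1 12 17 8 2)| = 30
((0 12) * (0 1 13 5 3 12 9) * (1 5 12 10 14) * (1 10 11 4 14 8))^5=(0 9)(1 11)(3 8)(4 13)(5 10)(12 14)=((0 9)(1 13 12 5 3 11 4 14 10 8))^5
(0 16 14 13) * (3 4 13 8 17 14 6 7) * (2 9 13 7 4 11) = (0 16 6 4 7 3 11 2 9 13)(8 17 14) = [16, 1, 9, 11, 7, 5, 4, 3, 17, 13, 10, 2, 12, 0, 8, 15, 6, 14]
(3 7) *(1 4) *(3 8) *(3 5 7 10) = (1 4)(3 10)(5 7 8) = [0, 4, 2, 10, 1, 7, 6, 8, 5, 9, 3]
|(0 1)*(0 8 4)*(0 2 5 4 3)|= 12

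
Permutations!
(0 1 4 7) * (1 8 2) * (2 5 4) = (0 8 5 4 7)(1 2) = [8, 2, 1, 3, 7, 4, 6, 0, 5]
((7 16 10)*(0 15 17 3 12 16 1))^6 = (0 10 3)(1 16 17)(7 12 15)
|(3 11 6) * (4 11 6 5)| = |(3 6)(4 11 5)| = 6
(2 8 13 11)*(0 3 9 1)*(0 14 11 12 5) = (0 3 9 1 14 11 2 8 13 12 5) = [3, 14, 8, 9, 4, 0, 6, 7, 13, 1, 10, 2, 5, 12, 11]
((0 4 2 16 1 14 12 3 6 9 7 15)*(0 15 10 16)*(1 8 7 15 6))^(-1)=(0 2 4)(1 3 12 14)(6 15 9)(7 8 16 10)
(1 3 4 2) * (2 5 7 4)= (1 3 2)(4 5 7)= [0, 3, 1, 2, 5, 7, 6, 4]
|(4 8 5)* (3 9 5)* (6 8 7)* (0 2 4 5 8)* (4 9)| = |(0 2 9 8 3 4 7 6)| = 8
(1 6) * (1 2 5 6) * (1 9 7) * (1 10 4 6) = (1 9 7 10 4 6 2 5) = [0, 9, 5, 3, 6, 1, 2, 10, 8, 7, 4]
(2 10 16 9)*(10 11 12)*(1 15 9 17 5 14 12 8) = (1 15 9 2 11 8)(5 14 12 10 16 17) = [0, 15, 11, 3, 4, 14, 6, 7, 1, 2, 16, 8, 10, 13, 12, 9, 17, 5]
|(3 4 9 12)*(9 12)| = |(3 4 12)| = 3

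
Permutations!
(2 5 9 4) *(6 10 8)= (2 5 9 4)(6 10 8)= [0, 1, 5, 3, 2, 9, 10, 7, 6, 4, 8]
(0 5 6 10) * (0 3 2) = (0 5 6 10 3 2) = [5, 1, 0, 2, 4, 6, 10, 7, 8, 9, 3]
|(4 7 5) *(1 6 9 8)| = |(1 6 9 8)(4 7 5)| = 12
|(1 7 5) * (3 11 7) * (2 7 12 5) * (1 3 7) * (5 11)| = 6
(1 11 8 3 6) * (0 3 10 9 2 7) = (0 3 6 1 11 8 10 9 2 7) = [3, 11, 7, 6, 4, 5, 1, 0, 10, 2, 9, 8]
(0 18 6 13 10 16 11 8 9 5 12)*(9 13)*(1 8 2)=(0 18 6 9 5 12)(1 8 13 10 16 11 2)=[18, 8, 1, 3, 4, 12, 9, 7, 13, 5, 16, 2, 0, 10, 14, 15, 11, 17, 6]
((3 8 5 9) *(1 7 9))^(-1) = (1 5 8 3 9 7)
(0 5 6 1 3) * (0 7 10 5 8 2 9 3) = (0 8 2 9 3 7 10 5 6 1) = [8, 0, 9, 7, 4, 6, 1, 10, 2, 3, 5]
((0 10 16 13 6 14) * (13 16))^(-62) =(16)(0 6 10 14 13)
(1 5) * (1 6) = (1 5 6) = [0, 5, 2, 3, 4, 6, 1]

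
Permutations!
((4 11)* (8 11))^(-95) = (4 8 11) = ((4 8 11))^(-95)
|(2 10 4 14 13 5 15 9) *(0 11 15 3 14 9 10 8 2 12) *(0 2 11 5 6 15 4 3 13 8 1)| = |(0 5 13 6 15 10 3 14 8 11 4 9 12 2 1)| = 15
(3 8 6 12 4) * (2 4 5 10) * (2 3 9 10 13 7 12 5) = [0, 1, 4, 8, 9, 13, 5, 12, 6, 10, 3, 11, 2, 7] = (2 4 9 10 3 8 6 5 13 7 12)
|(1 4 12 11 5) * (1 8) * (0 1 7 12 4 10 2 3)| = 5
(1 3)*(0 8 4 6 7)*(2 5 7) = (0 8 4 6 2 5 7)(1 3) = [8, 3, 5, 1, 6, 7, 2, 0, 4]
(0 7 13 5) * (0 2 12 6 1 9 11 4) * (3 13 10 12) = (0 7 10 12 6 1 9 11 4)(2 3 13 5) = [7, 9, 3, 13, 0, 2, 1, 10, 8, 11, 12, 4, 6, 5]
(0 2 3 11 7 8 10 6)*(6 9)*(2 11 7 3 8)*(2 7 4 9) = (0 11 3 4 9 6)(2 8 10) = [11, 1, 8, 4, 9, 5, 0, 7, 10, 6, 2, 3]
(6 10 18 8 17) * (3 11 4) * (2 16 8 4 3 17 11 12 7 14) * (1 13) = (1 13)(2 16 8 11 3 12 7 14)(4 17 6 10 18) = [0, 13, 16, 12, 17, 5, 10, 14, 11, 9, 18, 3, 7, 1, 2, 15, 8, 6, 4]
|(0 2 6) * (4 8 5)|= |(0 2 6)(4 8 5)|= 3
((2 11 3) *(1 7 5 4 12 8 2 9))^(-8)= ((1 7 5 4 12 8 2 11 3 9))^(-8)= (1 5 12 2 3)(4 8 11 9 7)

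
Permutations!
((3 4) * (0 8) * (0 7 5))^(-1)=(0 5 7 8)(3 4)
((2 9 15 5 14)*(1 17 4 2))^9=(1 17 4 2 9 15 5 14)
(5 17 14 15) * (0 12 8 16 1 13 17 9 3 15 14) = (0 12 8 16 1 13 17)(3 15 5 9) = [12, 13, 2, 15, 4, 9, 6, 7, 16, 3, 10, 11, 8, 17, 14, 5, 1, 0]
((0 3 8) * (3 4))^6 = ((0 4 3 8))^6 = (0 3)(4 8)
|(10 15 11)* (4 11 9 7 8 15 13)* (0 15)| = 20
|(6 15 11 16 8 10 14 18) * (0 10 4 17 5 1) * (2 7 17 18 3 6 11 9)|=60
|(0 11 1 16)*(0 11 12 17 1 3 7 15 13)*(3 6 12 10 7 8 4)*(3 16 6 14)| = 60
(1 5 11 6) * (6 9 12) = (1 5 11 9 12 6) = [0, 5, 2, 3, 4, 11, 1, 7, 8, 12, 10, 9, 6]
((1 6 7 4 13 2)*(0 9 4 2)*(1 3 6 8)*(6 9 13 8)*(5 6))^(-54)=((0 13)(1 5 6 7 2 3 9 4 8))^(-54)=(13)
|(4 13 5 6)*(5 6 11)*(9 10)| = |(4 13 6)(5 11)(9 10)| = 6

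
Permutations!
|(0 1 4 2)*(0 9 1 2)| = |(0 2 9 1 4)| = 5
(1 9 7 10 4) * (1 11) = (1 9 7 10 4 11) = [0, 9, 2, 3, 11, 5, 6, 10, 8, 7, 4, 1]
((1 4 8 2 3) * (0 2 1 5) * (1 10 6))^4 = ((0 2 3 5)(1 4 8 10 6))^4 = (1 6 10 8 4)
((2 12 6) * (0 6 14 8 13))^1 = ((0 6 2 12 14 8 13))^1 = (0 6 2 12 14 8 13)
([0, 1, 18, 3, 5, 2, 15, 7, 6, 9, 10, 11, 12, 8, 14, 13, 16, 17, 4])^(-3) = (2 18 4 5)(6 15 13 8)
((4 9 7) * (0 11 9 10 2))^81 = (0 4 11 10 9 2 7)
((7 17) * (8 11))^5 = ((7 17)(8 11))^5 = (7 17)(8 11)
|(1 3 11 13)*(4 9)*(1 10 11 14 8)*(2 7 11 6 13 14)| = 42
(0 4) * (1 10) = (0 4)(1 10) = [4, 10, 2, 3, 0, 5, 6, 7, 8, 9, 1]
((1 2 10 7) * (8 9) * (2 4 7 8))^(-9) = ((1 4 7)(2 10 8 9))^(-9) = (2 9 8 10)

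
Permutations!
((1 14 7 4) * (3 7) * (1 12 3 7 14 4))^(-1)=((1 4 12 3 14 7))^(-1)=(1 7 14 3 12 4)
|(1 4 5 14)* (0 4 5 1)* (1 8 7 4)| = 12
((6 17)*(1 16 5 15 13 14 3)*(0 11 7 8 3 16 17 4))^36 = (17)(5 15 13 14 16)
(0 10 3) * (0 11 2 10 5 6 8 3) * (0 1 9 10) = (0 5 6 8 3 11 2)(1 9 10) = [5, 9, 0, 11, 4, 6, 8, 7, 3, 10, 1, 2]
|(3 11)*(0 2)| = 2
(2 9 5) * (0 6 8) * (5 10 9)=[6, 1, 5, 3, 4, 2, 8, 7, 0, 10, 9]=(0 6 8)(2 5)(9 10)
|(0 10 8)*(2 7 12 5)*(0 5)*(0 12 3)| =|(12)(0 10 8 5 2 7 3)| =7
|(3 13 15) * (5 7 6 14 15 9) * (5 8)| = |(3 13 9 8 5 7 6 14 15)| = 9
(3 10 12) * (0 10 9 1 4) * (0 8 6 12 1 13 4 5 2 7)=(0 10 1 5 2 7)(3 9 13 4 8 6 12)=[10, 5, 7, 9, 8, 2, 12, 0, 6, 13, 1, 11, 3, 4]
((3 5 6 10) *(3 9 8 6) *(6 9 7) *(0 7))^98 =((0 7 6 10)(3 5)(8 9))^98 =(0 6)(7 10)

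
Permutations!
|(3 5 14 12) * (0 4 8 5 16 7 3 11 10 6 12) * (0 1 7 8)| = 28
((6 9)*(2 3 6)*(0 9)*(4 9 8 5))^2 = (0 5 9 3)(2 6 8 4)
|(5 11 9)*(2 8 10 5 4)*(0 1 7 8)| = 10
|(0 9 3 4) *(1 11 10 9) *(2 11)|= |(0 1 2 11 10 9 3 4)|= 8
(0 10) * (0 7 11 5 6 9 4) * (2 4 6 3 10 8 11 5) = [8, 1, 4, 10, 0, 3, 9, 5, 11, 6, 7, 2] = (0 8 11 2 4)(3 10 7 5)(6 9)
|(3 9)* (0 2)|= 2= |(0 2)(3 9)|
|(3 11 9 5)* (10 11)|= |(3 10 11 9 5)|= 5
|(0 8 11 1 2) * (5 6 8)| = |(0 5 6 8 11 1 2)| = 7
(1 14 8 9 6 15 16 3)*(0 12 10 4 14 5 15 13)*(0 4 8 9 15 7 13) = (0 12 10 8 15 16 3 1 5 7 13 4 14 9 6) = [12, 5, 2, 1, 14, 7, 0, 13, 15, 6, 8, 11, 10, 4, 9, 16, 3]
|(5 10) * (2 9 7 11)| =4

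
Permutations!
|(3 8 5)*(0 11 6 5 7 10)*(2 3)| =9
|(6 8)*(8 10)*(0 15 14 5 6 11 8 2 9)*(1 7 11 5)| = |(0 15 14 1 7 11 8 5 6 10 2 9)| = 12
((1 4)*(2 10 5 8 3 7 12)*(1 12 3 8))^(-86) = (1 10 12)(2 4 5)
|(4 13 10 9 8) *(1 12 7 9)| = |(1 12 7 9 8 4 13 10)| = 8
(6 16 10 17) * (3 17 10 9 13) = [0, 1, 2, 17, 4, 5, 16, 7, 8, 13, 10, 11, 12, 3, 14, 15, 9, 6] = (3 17 6 16 9 13)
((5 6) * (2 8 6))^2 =((2 8 6 5))^2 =(2 6)(5 8)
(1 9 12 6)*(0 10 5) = (0 10 5)(1 9 12 6) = [10, 9, 2, 3, 4, 0, 1, 7, 8, 12, 5, 11, 6]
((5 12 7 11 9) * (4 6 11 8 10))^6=(4 7 9)(5 6 8)(10 12 11)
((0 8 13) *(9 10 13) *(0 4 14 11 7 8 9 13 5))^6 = (14)(0 10)(5 9)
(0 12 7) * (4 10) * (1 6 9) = (0 12 7)(1 6 9)(4 10) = [12, 6, 2, 3, 10, 5, 9, 0, 8, 1, 4, 11, 7]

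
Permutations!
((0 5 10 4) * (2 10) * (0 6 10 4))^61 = (0 5 2 4 6 10)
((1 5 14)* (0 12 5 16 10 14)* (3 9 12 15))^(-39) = ((0 15 3 9 12 5)(1 16 10 14))^(-39) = (0 9)(1 16 10 14)(3 5)(12 15)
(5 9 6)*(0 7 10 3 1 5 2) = (0 7 10 3 1 5 9 6 2) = [7, 5, 0, 1, 4, 9, 2, 10, 8, 6, 3]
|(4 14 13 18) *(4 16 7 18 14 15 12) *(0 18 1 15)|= |(0 18 16 7 1 15 12 4)(13 14)|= 8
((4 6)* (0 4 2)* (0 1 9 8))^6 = (0 8 9 1 2 6 4)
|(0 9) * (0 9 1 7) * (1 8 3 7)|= |(9)(0 8 3 7)|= 4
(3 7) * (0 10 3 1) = [10, 0, 2, 7, 4, 5, 6, 1, 8, 9, 3] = (0 10 3 7 1)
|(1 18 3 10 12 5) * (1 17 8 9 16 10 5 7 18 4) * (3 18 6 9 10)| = 10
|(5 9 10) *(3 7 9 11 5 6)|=|(3 7 9 10 6)(5 11)|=10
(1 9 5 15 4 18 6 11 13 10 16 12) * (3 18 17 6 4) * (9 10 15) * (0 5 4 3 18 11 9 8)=(0 5 8)(1 10 16 12)(3 11 13 15 18)(4 17 6 9)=[5, 10, 2, 11, 17, 8, 9, 7, 0, 4, 16, 13, 1, 15, 14, 18, 12, 6, 3]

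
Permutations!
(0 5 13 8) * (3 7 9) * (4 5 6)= (0 6 4 5 13 8)(3 7 9)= [6, 1, 2, 7, 5, 13, 4, 9, 0, 3, 10, 11, 12, 8]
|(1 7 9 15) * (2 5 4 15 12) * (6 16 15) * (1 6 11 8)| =9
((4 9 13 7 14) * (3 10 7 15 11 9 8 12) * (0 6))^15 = (0 6)(3 10 7 14 4 8 12)(9 11 15 13)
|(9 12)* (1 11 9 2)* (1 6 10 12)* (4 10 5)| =|(1 11 9)(2 6 5 4 10 12)| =6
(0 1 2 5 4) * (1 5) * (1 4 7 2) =[5, 1, 4, 3, 0, 7, 6, 2] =(0 5 7 2 4)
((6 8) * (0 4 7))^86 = (8)(0 7 4)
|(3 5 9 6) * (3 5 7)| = |(3 7)(5 9 6)| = 6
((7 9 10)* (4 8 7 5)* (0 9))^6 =(0 7 8 4 5 10 9)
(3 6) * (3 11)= (3 6 11)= [0, 1, 2, 6, 4, 5, 11, 7, 8, 9, 10, 3]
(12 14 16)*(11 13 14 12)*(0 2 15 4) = (0 2 15 4)(11 13 14 16) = [2, 1, 15, 3, 0, 5, 6, 7, 8, 9, 10, 13, 12, 14, 16, 4, 11]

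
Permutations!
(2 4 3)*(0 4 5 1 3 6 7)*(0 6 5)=[4, 3, 0, 2, 5, 1, 7, 6]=(0 4 5 1 3 2)(6 7)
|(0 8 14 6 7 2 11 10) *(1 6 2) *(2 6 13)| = 10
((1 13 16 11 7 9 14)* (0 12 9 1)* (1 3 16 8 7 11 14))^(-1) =((0 12 9 1 13 8 7 3 16 14))^(-1) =(0 14 16 3 7 8 13 1 9 12)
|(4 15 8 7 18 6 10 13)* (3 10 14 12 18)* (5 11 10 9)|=20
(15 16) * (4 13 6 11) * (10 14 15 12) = [0, 1, 2, 3, 13, 5, 11, 7, 8, 9, 14, 4, 10, 6, 15, 16, 12] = (4 13 6 11)(10 14 15 16 12)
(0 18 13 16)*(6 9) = (0 18 13 16)(6 9) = [18, 1, 2, 3, 4, 5, 9, 7, 8, 6, 10, 11, 12, 16, 14, 15, 0, 17, 13]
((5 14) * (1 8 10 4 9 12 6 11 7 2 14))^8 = (1 7 9)(2 12 8)(4 5 11)(6 10 14)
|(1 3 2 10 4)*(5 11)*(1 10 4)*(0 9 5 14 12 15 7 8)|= |(0 9 5 11 14 12 15 7 8)(1 3 2 4 10)|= 45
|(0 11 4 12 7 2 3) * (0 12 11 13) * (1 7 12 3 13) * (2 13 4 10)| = |(0 1 7 13)(2 4 11 10)| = 4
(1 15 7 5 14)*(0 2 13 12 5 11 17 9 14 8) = (0 2 13 12 5 8)(1 15 7 11 17 9 14) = [2, 15, 13, 3, 4, 8, 6, 11, 0, 14, 10, 17, 5, 12, 1, 7, 16, 9]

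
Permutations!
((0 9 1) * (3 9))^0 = (9)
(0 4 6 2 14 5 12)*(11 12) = (0 4 6 2 14 5 11 12) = [4, 1, 14, 3, 6, 11, 2, 7, 8, 9, 10, 12, 0, 13, 5]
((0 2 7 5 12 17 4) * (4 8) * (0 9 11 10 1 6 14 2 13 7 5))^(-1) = ((0 13 7)(1 6 14 2 5 12 17 8 4 9 11 10))^(-1) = (0 7 13)(1 10 11 9 4 8 17 12 5 2 14 6)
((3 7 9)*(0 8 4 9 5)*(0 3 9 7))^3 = (9)(0 7)(3 4)(5 8)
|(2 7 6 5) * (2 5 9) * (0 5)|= 4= |(0 5)(2 7 6 9)|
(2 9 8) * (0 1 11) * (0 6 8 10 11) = (0 1)(2 9 10 11 6 8) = [1, 0, 9, 3, 4, 5, 8, 7, 2, 10, 11, 6]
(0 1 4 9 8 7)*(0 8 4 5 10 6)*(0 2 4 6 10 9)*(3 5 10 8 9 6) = (0 1 10 8 7 9 3 5 6 2 4) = [1, 10, 4, 5, 0, 6, 2, 9, 7, 3, 8]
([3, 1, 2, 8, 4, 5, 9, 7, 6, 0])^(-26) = [9, 1, 2, 0, 4, 5, 8, 7, 3, 6]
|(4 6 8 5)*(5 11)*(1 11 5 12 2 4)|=8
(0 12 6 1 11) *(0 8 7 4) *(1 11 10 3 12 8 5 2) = (0 8 7 4)(1 10 3 12 6 11 5 2) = [8, 10, 1, 12, 0, 2, 11, 4, 7, 9, 3, 5, 6]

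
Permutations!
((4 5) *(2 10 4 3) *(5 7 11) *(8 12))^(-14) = (12)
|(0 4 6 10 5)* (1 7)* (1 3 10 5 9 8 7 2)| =|(0 4 6 5)(1 2)(3 10 9 8 7)| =20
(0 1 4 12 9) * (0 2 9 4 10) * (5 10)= (0 1 5 10)(2 9)(4 12)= [1, 5, 9, 3, 12, 10, 6, 7, 8, 2, 0, 11, 4]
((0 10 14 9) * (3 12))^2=(0 14)(9 10)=((0 10 14 9)(3 12))^2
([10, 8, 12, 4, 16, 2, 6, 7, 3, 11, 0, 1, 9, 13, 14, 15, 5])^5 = [10, 5, 8, 12, 9, 1, 6, 7, 2, 4, 0, 16, 3, 13, 14, 15, 11]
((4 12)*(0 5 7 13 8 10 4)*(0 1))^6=((0 5 7 13 8 10 4 12 1))^6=(0 4 13)(1 10 7)(5 12 8)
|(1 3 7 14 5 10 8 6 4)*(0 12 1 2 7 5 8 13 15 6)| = 14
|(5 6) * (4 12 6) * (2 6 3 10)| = 7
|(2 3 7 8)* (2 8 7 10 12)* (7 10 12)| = 6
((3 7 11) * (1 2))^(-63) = (11)(1 2)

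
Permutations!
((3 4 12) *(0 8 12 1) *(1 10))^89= ((0 8 12 3 4 10 1))^89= (0 10 3 8 1 4 12)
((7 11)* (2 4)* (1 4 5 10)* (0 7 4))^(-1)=((0 7 11 4 2 5 10 1))^(-1)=(0 1 10 5 2 4 11 7)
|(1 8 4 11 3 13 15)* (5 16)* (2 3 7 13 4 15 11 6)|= 12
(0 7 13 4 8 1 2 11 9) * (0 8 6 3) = (0 7 13 4 6 3)(1 2 11 9 8) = [7, 2, 11, 0, 6, 5, 3, 13, 1, 8, 10, 9, 12, 4]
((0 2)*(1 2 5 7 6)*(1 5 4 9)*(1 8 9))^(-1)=((0 4 1 2)(5 7 6)(8 9))^(-1)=(0 2 1 4)(5 6 7)(8 9)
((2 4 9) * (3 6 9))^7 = ((2 4 3 6 9))^7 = (2 3 9 4 6)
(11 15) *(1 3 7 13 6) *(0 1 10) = (0 1 3 7 13 6 10)(11 15) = [1, 3, 2, 7, 4, 5, 10, 13, 8, 9, 0, 15, 12, 6, 14, 11]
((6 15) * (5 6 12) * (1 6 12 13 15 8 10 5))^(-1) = ((1 6 8 10 5 12)(13 15))^(-1) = (1 12 5 10 8 6)(13 15)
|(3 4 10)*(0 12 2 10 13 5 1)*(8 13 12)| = 5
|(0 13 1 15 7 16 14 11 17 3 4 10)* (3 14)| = |(0 13 1 15 7 16 3 4 10)(11 17 14)| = 9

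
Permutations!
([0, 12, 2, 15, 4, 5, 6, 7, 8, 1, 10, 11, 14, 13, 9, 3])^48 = [0, 1, 2, 3, 4, 5, 6, 7, 8, 9, 10, 11, 12, 13, 14, 15]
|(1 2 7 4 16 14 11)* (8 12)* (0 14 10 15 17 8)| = 13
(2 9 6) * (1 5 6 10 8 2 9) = (1 5 6 9 10 8 2) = [0, 5, 1, 3, 4, 6, 9, 7, 2, 10, 8]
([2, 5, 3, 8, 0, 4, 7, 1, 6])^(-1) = [4, 7, 0, 2, 5, 1, 8, 6, 3]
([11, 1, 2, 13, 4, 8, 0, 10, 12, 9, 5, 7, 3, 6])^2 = (0 7 5 12 13)(3 6 11 10 8)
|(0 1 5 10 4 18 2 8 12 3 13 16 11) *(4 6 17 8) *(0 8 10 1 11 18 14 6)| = |(0 11 8 12 3 13 16 18 2 4 14 6 17 10)(1 5)| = 14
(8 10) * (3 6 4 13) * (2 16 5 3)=(2 16 5 3 6 4 13)(8 10)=[0, 1, 16, 6, 13, 3, 4, 7, 10, 9, 8, 11, 12, 2, 14, 15, 5]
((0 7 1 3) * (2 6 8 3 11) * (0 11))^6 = (2 6 8 3 11)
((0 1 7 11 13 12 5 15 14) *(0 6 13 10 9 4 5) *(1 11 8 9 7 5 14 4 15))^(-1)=(0 12 13 6 14 4 15 9 8 7 10 11)(1 5)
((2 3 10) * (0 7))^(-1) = (0 7)(2 10 3)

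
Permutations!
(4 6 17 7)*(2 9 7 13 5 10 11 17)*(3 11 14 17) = (2 9 7 4 6)(3 11)(5 10 14 17 13) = [0, 1, 9, 11, 6, 10, 2, 4, 8, 7, 14, 3, 12, 5, 17, 15, 16, 13]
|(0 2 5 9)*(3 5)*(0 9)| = |(9)(0 2 3 5)| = 4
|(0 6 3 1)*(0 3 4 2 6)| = |(1 3)(2 6 4)| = 6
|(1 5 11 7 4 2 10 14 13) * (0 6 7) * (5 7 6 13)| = |(0 13 1 7 4 2 10 14 5 11)| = 10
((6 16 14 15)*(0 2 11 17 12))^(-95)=((0 2 11 17 12)(6 16 14 15))^(-95)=(17)(6 16 14 15)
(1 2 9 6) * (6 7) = (1 2 9 7 6) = [0, 2, 9, 3, 4, 5, 1, 6, 8, 7]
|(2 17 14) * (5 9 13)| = |(2 17 14)(5 9 13)| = 3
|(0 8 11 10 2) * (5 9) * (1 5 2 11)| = 6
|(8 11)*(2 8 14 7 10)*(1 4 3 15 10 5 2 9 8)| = 12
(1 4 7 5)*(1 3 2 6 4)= (2 6 4 7 5 3)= [0, 1, 6, 2, 7, 3, 4, 5]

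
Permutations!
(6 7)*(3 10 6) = (3 10 6 7) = [0, 1, 2, 10, 4, 5, 7, 3, 8, 9, 6]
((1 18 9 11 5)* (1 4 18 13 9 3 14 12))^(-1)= ((1 13 9 11 5 4 18 3 14 12))^(-1)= (1 12 14 3 18 4 5 11 9 13)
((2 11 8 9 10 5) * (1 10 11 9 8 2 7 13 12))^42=(13)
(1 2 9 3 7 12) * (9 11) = (1 2 11 9 3 7 12) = [0, 2, 11, 7, 4, 5, 6, 12, 8, 3, 10, 9, 1]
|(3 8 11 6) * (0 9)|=4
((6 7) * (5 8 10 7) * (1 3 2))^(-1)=((1 3 2)(5 8 10 7 6))^(-1)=(1 2 3)(5 6 7 10 8)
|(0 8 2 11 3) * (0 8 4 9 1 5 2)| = 9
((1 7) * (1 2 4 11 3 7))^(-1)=(2 7 3 11 4)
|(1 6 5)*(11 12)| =6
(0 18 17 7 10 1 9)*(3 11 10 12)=(0 18 17 7 12 3 11 10 1 9)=[18, 9, 2, 11, 4, 5, 6, 12, 8, 0, 1, 10, 3, 13, 14, 15, 16, 7, 17]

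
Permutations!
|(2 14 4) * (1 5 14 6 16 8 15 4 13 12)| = 30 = |(1 5 14 13 12)(2 6 16 8 15 4)|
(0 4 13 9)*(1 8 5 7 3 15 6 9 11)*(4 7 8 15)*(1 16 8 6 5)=[7, 15, 2, 4, 13, 6, 9, 3, 1, 0, 10, 16, 12, 11, 14, 5, 8]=(0 7 3 4 13 11 16 8 1 15 5 6 9)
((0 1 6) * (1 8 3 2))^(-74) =(0 1 3)(2 8 6)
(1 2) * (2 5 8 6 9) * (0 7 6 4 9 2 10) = (0 7 6 2 1 5 8 4 9 10) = [7, 5, 1, 3, 9, 8, 2, 6, 4, 10, 0]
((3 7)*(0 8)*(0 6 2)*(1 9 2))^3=((0 8 6 1 9 2)(3 7))^3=(0 1)(2 6)(3 7)(8 9)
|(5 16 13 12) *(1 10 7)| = |(1 10 7)(5 16 13 12)| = 12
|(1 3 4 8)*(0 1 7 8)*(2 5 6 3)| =|(0 1 2 5 6 3 4)(7 8)| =14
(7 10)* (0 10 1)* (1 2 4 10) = (0 1)(2 4 10 7) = [1, 0, 4, 3, 10, 5, 6, 2, 8, 9, 7]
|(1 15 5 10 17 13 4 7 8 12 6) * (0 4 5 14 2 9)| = 44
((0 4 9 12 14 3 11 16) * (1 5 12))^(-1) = (0 16 11 3 14 12 5 1 9 4)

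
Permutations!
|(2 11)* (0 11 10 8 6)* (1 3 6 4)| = 9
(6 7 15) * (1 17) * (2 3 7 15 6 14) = (1 17)(2 3 7 6 15 14) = [0, 17, 3, 7, 4, 5, 15, 6, 8, 9, 10, 11, 12, 13, 2, 14, 16, 1]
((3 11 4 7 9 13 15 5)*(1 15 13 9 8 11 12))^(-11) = (1 12 3 5 15)(4 7 8 11)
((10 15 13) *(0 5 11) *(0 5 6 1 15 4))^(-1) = (0 4 10 13 15 1 6)(5 11)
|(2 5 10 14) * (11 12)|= 4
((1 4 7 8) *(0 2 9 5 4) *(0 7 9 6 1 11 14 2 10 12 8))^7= (0 6 11 10 1 14 12 7 2 8)(4 9 5)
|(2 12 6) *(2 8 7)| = |(2 12 6 8 7)| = 5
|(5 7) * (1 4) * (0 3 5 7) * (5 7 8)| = 10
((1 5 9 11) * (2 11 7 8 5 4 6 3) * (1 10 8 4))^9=(2 3 6 4 7 9 5 8 10 11)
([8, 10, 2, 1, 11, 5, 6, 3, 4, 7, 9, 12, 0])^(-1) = [12, 3, 2, 7, 8, 5, 6, 9, 0, 10, 1, 4, 11]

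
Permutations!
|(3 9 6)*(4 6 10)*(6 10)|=6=|(3 9 6)(4 10)|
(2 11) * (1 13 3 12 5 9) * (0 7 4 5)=(0 7 4 5 9 1 13 3 12)(2 11)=[7, 13, 11, 12, 5, 9, 6, 4, 8, 1, 10, 2, 0, 3]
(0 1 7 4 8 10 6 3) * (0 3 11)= [1, 7, 2, 3, 8, 5, 11, 4, 10, 9, 6, 0]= (0 1 7 4 8 10 6 11)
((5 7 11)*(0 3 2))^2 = (0 2 3)(5 11 7)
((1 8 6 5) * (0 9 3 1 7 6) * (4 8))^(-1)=(0 8 4 1 3 9)(5 6 7)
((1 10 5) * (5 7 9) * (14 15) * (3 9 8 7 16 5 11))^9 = (1 10 16 5)(7 8)(14 15)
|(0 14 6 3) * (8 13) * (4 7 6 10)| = 14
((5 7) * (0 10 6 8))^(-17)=((0 10 6 8)(5 7))^(-17)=(0 8 6 10)(5 7)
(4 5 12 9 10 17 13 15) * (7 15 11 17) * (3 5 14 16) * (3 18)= (3 5 12 9 10 7 15 4 14 16 18)(11 17 13)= [0, 1, 2, 5, 14, 12, 6, 15, 8, 10, 7, 17, 9, 11, 16, 4, 18, 13, 3]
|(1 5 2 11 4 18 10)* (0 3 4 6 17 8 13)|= |(0 3 4 18 10 1 5 2 11 6 17 8 13)|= 13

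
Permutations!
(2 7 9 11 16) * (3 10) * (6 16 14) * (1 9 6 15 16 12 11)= (1 9)(2 7 6 12 11 14 15 16)(3 10)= [0, 9, 7, 10, 4, 5, 12, 6, 8, 1, 3, 14, 11, 13, 15, 16, 2]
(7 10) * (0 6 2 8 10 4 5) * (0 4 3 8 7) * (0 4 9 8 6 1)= (0 1)(2 7 3 6)(4 5 9 8 10)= [1, 0, 7, 6, 5, 9, 2, 3, 10, 8, 4]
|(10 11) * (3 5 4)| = 6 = |(3 5 4)(10 11)|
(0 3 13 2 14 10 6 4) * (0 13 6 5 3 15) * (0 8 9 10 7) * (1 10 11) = (0 15 8 9 11 1 10 5 3 6 4 13 2 14 7) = [15, 10, 14, 6, 13, 3, 4, 0, 9, 11, 5, 1, 12, 2, 7, 8]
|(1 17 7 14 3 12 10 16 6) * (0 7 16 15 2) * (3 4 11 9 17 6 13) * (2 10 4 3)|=|(0 7 14 3 12 4 11 9 17 16 13 2)(1 6)(10 15)|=12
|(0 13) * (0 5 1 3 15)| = |(0 13 5 1 3 15)| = 6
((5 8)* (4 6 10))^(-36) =(10)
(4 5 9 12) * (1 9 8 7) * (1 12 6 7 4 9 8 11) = (1 8 4 5 11)(6 7 12 9) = [0, 8, 2, 3, 5, 11, 7, 12, 4, 6, 10, 1, 9]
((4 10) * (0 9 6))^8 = (10)(0 6 9)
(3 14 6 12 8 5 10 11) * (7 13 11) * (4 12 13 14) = (3 4 12 8 5 10 7 14 6 13 11) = [0, 1, 2, 4, 12, 10, 13, 14, 5, 9, 7, 3, 8, 11, 6]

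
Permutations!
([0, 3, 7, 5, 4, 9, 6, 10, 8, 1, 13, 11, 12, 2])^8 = [0, 1, 2, 3, 4, 5, 6, 7, 8, 9, 10, 11, 12, 13]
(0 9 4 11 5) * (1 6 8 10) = (0 9 4 11 5)(1 6 8 10) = [9, 6, 2, 3, 11, 0, 8, 7, 10, 4, 1, 5]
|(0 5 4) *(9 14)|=6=|(0 5 4)(9 14)|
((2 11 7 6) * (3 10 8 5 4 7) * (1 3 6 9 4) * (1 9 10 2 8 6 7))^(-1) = ((1 3 2 11 7 10 6 8 5 9 4))^(-1) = (1 4 9 5 8 6 10 7 11 2 3)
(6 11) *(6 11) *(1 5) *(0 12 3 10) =[12, 5, 2, 10, 4, 1, 6, 7, 8, 9, 0, 11, 3] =(0 12 3 10)(1 5)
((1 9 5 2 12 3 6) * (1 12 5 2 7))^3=(12)(1 5 9 7 2)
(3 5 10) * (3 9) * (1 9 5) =(1 9 3)(5 10) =[0, 9, 2, 1, 4, 10, 6, 7, 8, 3, 5]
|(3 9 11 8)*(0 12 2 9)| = 7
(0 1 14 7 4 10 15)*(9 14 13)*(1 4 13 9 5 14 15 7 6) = [4, 9, 2, 3, 10, 14, 1, 13, 8, 15, 7, 11, 12, 5, 6, 0] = (0 4 10 7 13 5 14 6 1 9 15)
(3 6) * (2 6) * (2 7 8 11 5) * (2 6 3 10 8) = (2 3 7)(5 6 10 8 11) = [0, 1, 3, 7, 4, 6, 10, 2, 11, 9, 8, 5]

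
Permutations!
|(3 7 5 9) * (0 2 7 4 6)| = 8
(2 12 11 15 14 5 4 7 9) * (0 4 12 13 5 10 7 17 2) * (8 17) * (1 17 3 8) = (0 4 1 17 2 13 5 12 11 15 14 10 7 9)(3 8) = [4, 17, 13, 8, 1, 12, 6, 9, 3, 0, 7, 15, 11, 5, 10, 14, 16, 2]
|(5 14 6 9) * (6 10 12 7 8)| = 8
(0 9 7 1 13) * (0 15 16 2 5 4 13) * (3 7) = (0 9 3 7 1)(2 5 4 13 15 16) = [9, 0, 5, 7, 13, 4, 6, 1, 8, 3, 10, 11, 12, 15, 14, 16, 2]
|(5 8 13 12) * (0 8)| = |(0 8 13 12 5)| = 5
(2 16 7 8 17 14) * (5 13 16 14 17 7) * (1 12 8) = (17)(1 12 8 7)(2 14)(5 13 16) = [0, 12, 14, 3, 4, 13, 6, 1, 7, 9, 10, 11, 8, 16, 2, 15, 5, 17]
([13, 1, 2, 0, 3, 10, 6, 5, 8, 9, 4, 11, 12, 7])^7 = [0, 1, 2, 3, 4, 5, 6, 7, 8, 9, 10, 11, 12, 13]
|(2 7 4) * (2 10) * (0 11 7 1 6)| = 8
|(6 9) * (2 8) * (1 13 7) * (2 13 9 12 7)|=|(1 9 6 12 7)(2 8 13)|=15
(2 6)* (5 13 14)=(2 6)(5 13 14)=[0, 1, 6, 3, 4, 13, 2, 7, 8, 9, 10, 11, 12, 14, 5]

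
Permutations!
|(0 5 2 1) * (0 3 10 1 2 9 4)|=|(0 5 9 4)(1 3 10)|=12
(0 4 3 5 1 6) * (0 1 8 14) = (0 4 3 5 8 14)(1 6) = [4, 6, 2, 5, 3, 8, 1, 7, 14, 9, 10, 11, 12, 13, 0]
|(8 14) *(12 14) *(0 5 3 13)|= 12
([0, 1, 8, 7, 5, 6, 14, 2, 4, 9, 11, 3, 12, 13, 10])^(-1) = [0, 1, 7, 11, 8, 4, 5, 3, 2, 9, 14, 10, 12, 13, 6]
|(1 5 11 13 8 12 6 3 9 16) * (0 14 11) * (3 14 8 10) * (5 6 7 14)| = |(0 8 12 7 14 11 13 10 3 9 16 1 6 5)| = 14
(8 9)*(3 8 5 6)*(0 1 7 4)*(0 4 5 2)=(0 1 7 5 6 3 8 9 2)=[1, 7, 0, 8, 4, 6, 3, 5, 9, 2]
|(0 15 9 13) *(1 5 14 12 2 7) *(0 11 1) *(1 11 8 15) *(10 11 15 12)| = 13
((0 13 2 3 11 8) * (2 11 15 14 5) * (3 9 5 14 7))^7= ((0 13 11 8)(2 9 5)(3 15 7))^7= (0 8 11 13)(2 9 5)(3 15 7)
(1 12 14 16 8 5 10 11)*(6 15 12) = [0, 6, 2, 3, 4, 10, 15, 7, 5, 9, 11, 1, 14, 13, 16, 12, 8] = (1 6 15 12 14 16 8 5 10 11)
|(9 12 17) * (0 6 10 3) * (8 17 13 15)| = |(0 6 10 3)(8 17 9 12 13 15)| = 12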